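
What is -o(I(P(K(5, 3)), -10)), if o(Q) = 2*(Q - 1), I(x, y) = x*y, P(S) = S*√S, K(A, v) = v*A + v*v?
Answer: 2 + 960*√6 ≈ 2353.5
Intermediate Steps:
K(A, v) = v² + A*v (K(A, v) = A*v + v² = v² + A*v)
P(S) = S^(3/2)
o(Q) = -2 + 2*Q (o(Q) = 2*(-1 + Q) = -2 + 2*Q)
-o(I(P(K(5, 3)), -10)) = -(-2 + 2*((3*(5 + 3))^(3/2)*(-10))) = -(-2 + 2*((3*8)^(3/2)*(-10))) = -(-2 + 2*(24^(3/2)*(-10))) = -(-2 + 2*((48*√6)*(-10))) = -(-2 + 2*(-480*√6)) = -(-2 - 960*√6) = 2 + 960*√6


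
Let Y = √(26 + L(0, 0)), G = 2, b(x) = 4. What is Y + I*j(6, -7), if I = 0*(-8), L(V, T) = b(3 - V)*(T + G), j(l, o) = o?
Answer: √34 ≈ 5.8309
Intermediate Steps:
L(V, T) = 8 + 4*T (L(V, T) = 4*(T + 2) = 4*(2 + T) = 8 + 4*T)
I = 0
Y = √34 (Y = √(26 + (8 + 4*0)) = √(26 + (8 + 0)) = √(26 + 8) = √34 ≈ 5.8309)
Y + I*j(6, -7) = √34 + 0*(-7) = √34 + 0 = √34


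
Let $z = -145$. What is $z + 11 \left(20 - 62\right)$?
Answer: $-607$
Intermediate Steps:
$z + 11 \left(20 - 62\right) = -145 + 11 \left(20 - 62\right) = -145 + 11 \left(-42\right) = -145 - 462 = -607$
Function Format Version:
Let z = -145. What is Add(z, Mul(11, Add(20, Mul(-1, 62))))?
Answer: -607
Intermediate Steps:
Add(z, Mul(11, Add(20, Mul(-1, 62)))) = Add(-145, Mul(11, Add(20, Mul(-1, 62)))) = Add(-145, Mul(11, Add(20, -62))) = Add(-145, Mul(11, -42)) = Add(-145, -462) = -607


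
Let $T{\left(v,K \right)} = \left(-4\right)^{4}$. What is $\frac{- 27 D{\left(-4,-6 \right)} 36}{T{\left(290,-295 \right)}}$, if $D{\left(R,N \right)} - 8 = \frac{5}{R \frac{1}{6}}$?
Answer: $- \frac{243}{128} \approx -1.8984$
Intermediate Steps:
$T{\left(v,K \right)} = 256$
$D{\left(R,N \right)} = 8 + \frac{30}{R}$ ($D{\left(R,N \right)} = 8 + \frac{5}{R \frac{1}{6}} = 8 + \frac{5}{\frac{1}{6} R} = 8 + 5 \frac{6}{R} = 8 + \frac{30}{R}$)
$\frac{- 27 D{\left(-4,-6 \right)} 36}{T{\left(290,-295 \right)}} = \frac{- 27 \left(8 + \frac{30}{-4}\right) 36}{256} = - 27 \left(8 + 30 \left(- \frac{1}{4}\right)\right) 36 \cdot \frac{1}{256} = - 27 \left(8 - \frac{15}{2}\right) 36 \cdot \frac{1}{256} = \left(-27\right) \frac{1}{2} \cdot 36 \cdot \frac{1}{256} = \left(- \frac{27}{2}\right) 36 \cdot \frac{1}{256} = \left(-486\right) \frac{1}{256} = - \frac{243}{128}$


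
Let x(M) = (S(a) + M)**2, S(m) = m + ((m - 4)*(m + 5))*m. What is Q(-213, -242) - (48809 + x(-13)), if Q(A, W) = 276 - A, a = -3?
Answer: -48996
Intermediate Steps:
S(m) = m + m*(-4 + m)*(5 + m) (S(m) = m + ((-4 + m)*(5 + m))*m = m + m*(-4 + m)*(5 + m))
x(M) = (39 + M)**2 (x(M) = (-3*(-19 - 3 + (-3)**2) + M)**2 = (-3*(-19 - 3 + 9) + M)**2 = (-3*(-13) + M)**2 = (39 + M)**2)
Q(-213, -242) - (48809 + x(-13)) = (276 - 1*(-213)) - (48809 + (39 - 13)**2) = (276 + 213) - (48809 + 26**2) = 489 - (48809 + 676) = 489 - 1*49485 = 489 - 49485 = -48996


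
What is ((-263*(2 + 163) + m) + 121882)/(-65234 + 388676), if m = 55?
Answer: 39271/161721 ≈ 0.24283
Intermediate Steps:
((-263*(2 + 163) + m) + 121882)/(-65234 + 388676) = ((-263*(2 + 163) + 55) + 121882)/(-65234 + 388676) = ((-263*165 + 55) + 121882)/323442 = ((-43395 + 55) + 121882)*(1/323442) = (-43340 + 121882)*(1/323442) = 78542*(1/323442) = 39271/161721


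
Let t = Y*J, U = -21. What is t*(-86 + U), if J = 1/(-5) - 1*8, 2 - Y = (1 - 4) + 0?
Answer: 4387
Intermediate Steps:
Y = 5 (Y = 2 - ((1 - 4) + 0) = 2 - (-3 + 0) = 2 - 1*(-3) = 2 + 3 = 5)
J = -41/5 (J = 1*(-⅕) - 8 = -⅕ - 8 = -41/5 ≈ -8.2000)
t = -41 (t = 5*(-41/5) = -41)
t*(-86 + U) = -41*(-86 - 21) = -41*(-107) = 4387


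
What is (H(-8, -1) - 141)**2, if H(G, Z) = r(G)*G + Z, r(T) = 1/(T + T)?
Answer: 80089/4 ≈ 20022.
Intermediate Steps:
r(T) = 1/(2*T)
H(G, Z) = 1/2 + Z (H(G, Z) = (1/(2*G))*G + Z = 1/2 + Z)
(H(-8, -1) - 141)**2 = ((1/2 - 1) - 141)**2 = (-1/2 - 141)**2 = (-283/2)**2 = 80089/4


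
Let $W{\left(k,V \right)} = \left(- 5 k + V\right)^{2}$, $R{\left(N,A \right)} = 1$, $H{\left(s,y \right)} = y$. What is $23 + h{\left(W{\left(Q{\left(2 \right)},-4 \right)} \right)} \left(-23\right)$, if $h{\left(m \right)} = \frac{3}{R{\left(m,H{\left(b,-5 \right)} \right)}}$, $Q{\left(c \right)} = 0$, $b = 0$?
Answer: $-46$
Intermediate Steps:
$W{\left(k,V \right)} = \left(V - 5 k\right)^{2}$
$h{\left(m \right)} = 3$ ($h{\left(m \right)} = \frac{3}{1} = 3 \cdot 1 = 3$)
$23 + h{\left(W{\left(Q{\left(2 \right)},-4 \right)} \right)} \left(-23\right) = 23 + 3 \left(-23\right) = 23 - 69 = -46$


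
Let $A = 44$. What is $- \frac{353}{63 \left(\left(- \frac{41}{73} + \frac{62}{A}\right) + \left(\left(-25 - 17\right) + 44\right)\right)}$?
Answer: $- \frac{566918}{288099} \approx -1.9678$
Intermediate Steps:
$- \frac{353}{63 \left(\left(- \frac{41}{73} + \frac{62}{A}\right) + \left(\left(-25 - 17\right) + 44\right)\right)} = - \frac{353}{63 \left(\left(- \frac{41}{73} + \frac{62}{44}\right) + \left(\left(-25 - 17\right) + 44\right)\right)} = - \frac{353}{63 \left(\left(\left(-41\right) \frac{1}{73} + 62 \cdot \frac{1}{44}\right) + \left(-42 + 44\right)\right)} = - \frac{353}{63 \left(\left(- \frac{41}{73} + \frac{31}{22}\right) + 2\right)} = - \frac{353}{63 \left(\frac{1361}{1606} + 2\right)} = - \frac{353}{63 \cdot \frac{4573}{1606}} = - \frac{353}{\frac{288099}{1606}} = \left(-353\right) \frac{1606}{288099} = - \frac{566918}{288099}$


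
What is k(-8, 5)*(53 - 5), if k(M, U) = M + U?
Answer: -144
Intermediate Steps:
k(-8, 5)*(53 - 5) = (-8 + 5)*(53 - 5) = -3*48 = -144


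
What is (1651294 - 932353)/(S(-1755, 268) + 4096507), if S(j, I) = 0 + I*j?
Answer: 718941/3626167 ≈ 0.19826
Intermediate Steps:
S(j, I) = I*j
(1651294 - 932353)/(S(-1755, 268) + 4096507) = (1651294 - 932353)/(268*(-1755) + 4096507) = 718941/(-470340 + 4096507) = 718941/3626167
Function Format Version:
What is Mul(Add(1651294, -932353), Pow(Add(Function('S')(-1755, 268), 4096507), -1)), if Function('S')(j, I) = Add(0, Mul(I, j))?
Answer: Rational(718941, 3626167) ≈ 0.19826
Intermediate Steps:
Function('S')(j, I) = Mul(I, j)
Mul(Add(1651294, -932353), Pow(Add(Function('S')(-1755, 268), 4096507), -1)) = Mul(Add(1651294, -932353), Pow(Add(Mul(268, -1755), 4096507), -1)) = Mul(718941, Pow(Add(-470340, 4096507), -1)) = Mul(718941, Pow(3626167, -1)) = Mul(718941, Rational(1, 3626167)) = Rational(718941, 3626167)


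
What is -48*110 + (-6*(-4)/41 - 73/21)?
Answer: -4548569/861 ≈ -5282.9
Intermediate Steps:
-48*110 + (-6*(-4)/41 - 73/21) = -5280 + (24*(1/41) - 73*1/21) = -5280 + (24/41 - 73/21) = -5280 - 2489/861 = -4548569/861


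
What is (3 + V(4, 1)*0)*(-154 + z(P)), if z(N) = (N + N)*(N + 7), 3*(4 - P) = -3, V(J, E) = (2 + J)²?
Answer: -102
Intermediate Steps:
P = 5 (P = 4 - ⅓*(-3) = 4 + 1 = 5)
z(N) = 2*N*(7 + N) (z(N) = (2*N)*(7 + N) = 2*N*(7 + N))
(3 + V(4, 1)*0)*(-154 + z(P)) = (3 + (2 + 4)²*0)*(-154 + 2*5*(7 + 5)) = (3 + 6²*0)*(-154 + 2*5*12) = (3 + 36*0)*(-154 + 120) = (3 + 0)*(-34) = 3*(-34) = -102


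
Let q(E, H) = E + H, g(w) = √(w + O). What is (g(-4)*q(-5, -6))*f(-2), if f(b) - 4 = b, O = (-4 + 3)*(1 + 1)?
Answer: -22*I*√6 ≈ -53.889*I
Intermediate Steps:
O = -2 (O = -1*2 = -2)
g(w) = √(-2 + w) (g(w) = √(w - 2) = √(-2 + w))
f(b) = 4 + b
(g(-4)*q(-5, -6))*f(-2) = (√(-2 - 4)*(-5 - 6))*(4 - 2) = (√(-6)*(-11))*2 = ((I*√6)*(-11))*2 = -11*I*√6*2 = -22*I*√6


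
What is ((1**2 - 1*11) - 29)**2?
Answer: 1521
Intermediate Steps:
((1**2 - 1*11) - 29)**2 = ((1 - 11) - 29)**2 = (-10 - 29)**2 = (-39)**2 = 1521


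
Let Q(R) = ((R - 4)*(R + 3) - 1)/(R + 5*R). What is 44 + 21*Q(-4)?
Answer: 303/8 ≈ 37.875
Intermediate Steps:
Q(R) = (-1 + (-4 + R)*(3 + R))/(6*R) (Q(R) = ((-4 + R)*(3 + R) - 1)/((6*R)) = (-1 + (-4 + R)*(3 + R))*(1/(6*R)) = (-1 + (-4 + R)*(3 + R))/(6*R))
44 + 21*Q(-4) = 44 + 21*((1/6)*(-13 - 4*(-1 - 4))/(-4)) = 44 + 21*((1/6)*(-1/4)*(-13 - 4*(-5))) = 44 + 21*((1/6)*(-1/4)*(-13 + 20)) = 44 + 21*((1/6)*(-1/4)*7) = 44 + 21*(-7/24) = 44 - 49/8 = 303/8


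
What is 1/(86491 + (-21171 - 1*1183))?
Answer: 1/64137 ≈ 1.5592e-5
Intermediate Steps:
1/(86491 + (-21171 - 1*1183)) = 1/(86491 + (-21171 - 1183)) = 1/(86491 - 22354) = 1/64137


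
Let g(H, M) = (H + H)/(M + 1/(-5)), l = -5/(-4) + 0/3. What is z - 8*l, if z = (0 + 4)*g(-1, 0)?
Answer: 30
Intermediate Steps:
l = 5/4 (l = -5*(-1/4) + 0*(1/3) = 5/4 + 0 = 5/4 ≈ 1.2500)
g(H, M) = 2*H/(-1/5 + M) (g(H, M) = (2*H)/(M - 1/5) = (2*H)/(-1/5 + M) = 2*H/(-1/5 + M))
z = 40 (z = (0 + 4)*(10*(-1)/(-1 + 5*0)) = 4*(10*(-1)/(-1 + 0)) = 4*(10*(-1)/(-1)) = 4*(10*(-1)*(-1)) = 4*10 = 40)
z - 8*l = 40 - 8*5/4 = 40 - 10 = 30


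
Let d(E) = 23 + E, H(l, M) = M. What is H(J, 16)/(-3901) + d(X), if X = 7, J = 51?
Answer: 117014/3901 ≈ 29.996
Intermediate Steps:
H(J, 16)/(-3901) + d(X) = 16/(-3901) + (23 + 7) = 16*(-1/3901) + 30 = -16/3901 + 30 = 117014/3901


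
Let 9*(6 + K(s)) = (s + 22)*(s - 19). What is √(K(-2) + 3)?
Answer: I*√447/3 ≈ 7.0475*I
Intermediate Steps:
K(s) = -6 + (-19 + s)*(22 + s)/9 (K(s) = -6 + ((s + 22)*(s - 19))/9 = -6 + ((22 + s)*(-19 + s))/9 = -6 + ((-19 + s)*(22 + s))/9 = -6 + (-19 + s)*(22 + s)/9)
√(K(-2) + 3) = √((-472/9 + (⅓)*(-2) + (⅑)*(-2)²) + 3) = √((-472/9 - ⅔ + (⅑)*4) + 3) = √((-472/9 - ⅔ + 4/9) + 3) = √(-158/3 + 3) = √(-149/3) = I*√447/3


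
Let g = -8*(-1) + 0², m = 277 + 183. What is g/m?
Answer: 2/115 ≈ 0.017391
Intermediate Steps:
m = 460
g = 8 (g = 8 + 0 = 8)
g/m = 8/460 = 8*(1/460) = 2/115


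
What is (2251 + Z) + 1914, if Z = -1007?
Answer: 3158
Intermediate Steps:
(2251 + Z) + 1914 = (2251 - 1007) + 1914 = 1244 + 1914 = 3158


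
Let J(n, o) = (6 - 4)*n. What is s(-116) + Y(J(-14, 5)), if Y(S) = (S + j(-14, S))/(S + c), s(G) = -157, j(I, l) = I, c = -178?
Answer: -16150/103 ≈ -156.80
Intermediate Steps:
J(n, o) = 2*n
Y(S) = (-14 + S)/(-178 + S) (Y(S) = (S - 14)/(S - 178) = (-14 + S)/(-178 + S))
s(-116) + Y(J(-14, 5)) = -157 + (-14 + 2*(-14))/(-178 + 2*(-14)) = -157 + (-14 - 28)/(-178 - 28) = -157 - 42/(-206) = -157 - 1/206*(-42) = -157 + 21/103 = -16150/103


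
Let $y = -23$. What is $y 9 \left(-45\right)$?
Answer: $9315$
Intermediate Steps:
$y 9 \left(-45\right) = \left(-23\right) 9 \left(-45\right) = \left(-207\right) \left(-45\right) = 9315$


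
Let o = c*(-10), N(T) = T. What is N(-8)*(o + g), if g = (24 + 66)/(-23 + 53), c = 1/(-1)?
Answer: -104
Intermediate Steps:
c = -1
g = 3 (g = 90/30 = 90*(1/30) = 3)
o = 10 (o = -1*(-10) = 10)
N(-8)*(o + g) = -8*(10 + 3) = -8*13 = -104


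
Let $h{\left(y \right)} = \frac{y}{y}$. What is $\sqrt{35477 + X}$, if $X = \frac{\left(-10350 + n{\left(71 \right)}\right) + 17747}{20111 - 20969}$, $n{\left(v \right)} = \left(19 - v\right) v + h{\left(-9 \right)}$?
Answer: $\frac{2 \sqrt{1632106905}}{429} \approx 188.34$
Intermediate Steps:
$h{\left(y \right)} = 1$
$n{\left(v \right)} = 1 + v \left(19 - v\right)$ ($n{\left(v \right)} = \left(19 - v\right) v + 1 = v \left(19 - v\right) + 1 = 1 + v \left(19 - v\right)$)
$X = - \frac{1853}{429}$ ($X = \frac{\left(-10350 + \left(1 - 71^{2} + 19 \cdot 71\right)\right) + 17747}{20111 - 20969} = \frac{\left(-10350 + \left(1 - 5041 + 1349\right)\right) + 17747}{-858} = \left(\left(-10350 + \left(1 - 5041 + 1349\right)\right) + 17747\right) \left(- \frac{1}{858}\right) = \left(\left(-10350 - 3691\right) + 17747\right) \left(- \frac{1}{858}\right) = \left(-14041 + 17747\right) \left(- \frac{1}{858}\right) = 3706 \left(- \frac{1}{858}\right) = - \frac{1853}{429} \approx -4.3193$)
$\sqrt{35477 + X} = \sqrt{35477 - \frac{1853}{429}} = \sqrt{\frac{15217780}{429}} = \frac{2 \sqrt{1632106905}}{429}$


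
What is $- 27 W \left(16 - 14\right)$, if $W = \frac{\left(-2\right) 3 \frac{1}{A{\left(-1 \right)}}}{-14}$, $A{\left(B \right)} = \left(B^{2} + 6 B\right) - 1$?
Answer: $\frac{27}{7} \approx 3.8571$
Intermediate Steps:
$A{\left(B \right)} = -1 + B^{2} + 6 B$
$W = - \frac{1}{14}$ ($W = \frac{\left(-2\right) 3 \frac{1}{-1 + \left(-1\right)^{2} + 6 \left(-1\right)}}{-14} = - \frac{6}{-1 + 1 - 6} \left(- \frac{1}{14}\right) = - \frac{6}{-6} \left(- \frac{1}{14}\right) = \left(-6\right) \left(- \frac{1}{6}\right) \left(- \frac{1}{14}\right) = 1 \left(- \frac{1}{14}\right) = - \frac{1}{14} \approx -0.071429$)
$- 27 W \left(16 - 14\right) = \left(-27\right) \left(- \frac{1}{14}\right) \left(16 - 14\right) = \frac{27 \left(16 - 14\right)}{14} = \frac{27}{14} \cdot 2 = \frac{27}{7}$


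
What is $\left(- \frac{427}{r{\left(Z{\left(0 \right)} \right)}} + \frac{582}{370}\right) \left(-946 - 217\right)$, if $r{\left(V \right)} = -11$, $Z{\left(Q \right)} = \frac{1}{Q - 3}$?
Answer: $- \frac{95593948}{2035} \approx -46975.0$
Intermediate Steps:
$Z{\left(Q \right)} = \frac{1}{-3 + Q}$
$\left(- \frac{427}{r{\left(Z{\left(0 \right)} \right)}} + \frac{582}{370}\right) \left(-946 - 217\right) = \left(- \frac{427}{-11} + \frac{582}{370}\right) \left(-946 - 217\right) = \left(\left(-427\right) \left(- \frac{1}{11}\right) + 582 \cdot \frac{1}{370}\right) \left(-1163\right) = \left(\frac{427}{11} + \frac{291}{185}\right) \left(-1163\right) = \frac{82196}{2035} \left(-1163\right) = - \frac{95593948}{2035}$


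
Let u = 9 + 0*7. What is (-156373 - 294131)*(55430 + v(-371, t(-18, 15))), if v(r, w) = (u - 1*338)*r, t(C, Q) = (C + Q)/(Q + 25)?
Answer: -79959504456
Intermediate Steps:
u = 9 (u = 9 + 0 = 9)
t(C, Q) = (C + Q)/(25 + Q)
v(r, w) = -329*r (v(r, w) = (9 - 1*338)*r = (9 - 338)*r = -329*r)
(-156373 - 294131)*(55430 + v(-371, t(-18, 15))) = (-156373 - 294131)*(55430 - 329*(-371)) = -450504*(55430 + 122059) = -450504*177489 = -79959504456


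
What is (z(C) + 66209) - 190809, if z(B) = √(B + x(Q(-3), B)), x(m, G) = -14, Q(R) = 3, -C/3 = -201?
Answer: -124600 + √589 ≈ -1.2458e+5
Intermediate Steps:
C = 603 (C = -3*(-201) = 603)
z(B) = √(-14 + B) (z(B) = √(B - 14) = √(-14 + B))
(z(C) + 66209) - 190809 = (√(-14 + 603) + 66209) - 190809 = (√589 + 66209) - 190809 = (66209 + √589) - 190809 = -124600 + √589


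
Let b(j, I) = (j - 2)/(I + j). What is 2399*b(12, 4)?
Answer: 11995/8 ≈ 1499.4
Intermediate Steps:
b(j, I) = (-2 + j)/(I + j)
2399*b(12, 4) = 2399*((-2 + 12)/(4 + 12)) = 2399*(10/16) = 2399*((1/16)*10) = 2399*(5/8) = 11995/8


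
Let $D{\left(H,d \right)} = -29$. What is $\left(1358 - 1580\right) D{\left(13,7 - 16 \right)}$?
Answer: $6438$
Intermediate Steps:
$\left(1358 - 1580\right) D{\left(13,7 - 16 \right)} = \left(1358 - 1580\right) \left(-29\right) = \left(-222\right) \left(-29\right) = 6438$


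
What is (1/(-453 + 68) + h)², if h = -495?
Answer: 36319211776/148225 ≈ 2.4503e+5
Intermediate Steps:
(1/(-453 + 68) + h)² = (1/(-453 + 68) - 495)² = (1/(-385) - 495)² = (-1/385 - 495)² = (-190576/385)² = 36319211776/148225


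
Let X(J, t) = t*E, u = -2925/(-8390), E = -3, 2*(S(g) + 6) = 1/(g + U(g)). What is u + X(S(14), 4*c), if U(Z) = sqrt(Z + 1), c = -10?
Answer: 201945/1678 ≈ 120.35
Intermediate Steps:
U(Z) = sqrt(1 + Z)
S(g) = -6 + 1/(2*(g + sqrt(1 + g)))
u = 585/1678 (u = -2925*(-1/8390) = 585/1678 ≈ 0.34863)
X(J, t) = -3*t (X(J, t) = t*(-3) = -3*t)
u + X(S(14), 4*c) = 585/1678 - 12*(-10) = 585/1678 - 3*(-40) = 585/1678 + 120 = 201945/1678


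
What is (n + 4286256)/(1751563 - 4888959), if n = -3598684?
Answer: -171893/784349 ≈ -0.21915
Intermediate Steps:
(n + 4286256)/(1751563 - 4888959) = (-3598684 + 4286256)/(1751563 - 4888959) = 687572/(-3137396) = 687572*(-1/3137396) = -171893/784349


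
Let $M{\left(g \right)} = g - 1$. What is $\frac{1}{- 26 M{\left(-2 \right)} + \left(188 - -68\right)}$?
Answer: $\frac{1}{334} \approx 0.002994$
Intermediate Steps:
$M{\left(g \right)} = -1 + g$ ($M{\left(g \right)} = g - 1 = -1 + g$)
$\frac{1}{- 26 M{\left(-2 \right)} + \left(188 - -68\right)} = \frac{1}{- 26 \left(-1 - 2\right) + \left(188 - -68\right)} = \frac{1}{\left(-26\right) \left(-3\right) + \left(188 + 68\right)} = \frac{1}{78 + 256} = \frac{1}{334}$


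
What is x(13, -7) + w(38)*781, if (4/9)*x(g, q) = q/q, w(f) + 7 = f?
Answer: 96853/4 ≈ 24213.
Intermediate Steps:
w(f) = -7 + f
x(g, q) = 9/4 (x(g, q) = 9*(q/q)/4 = (9/4)*1 = 9/4)
x(13, -7) + w(38)*781 = 9/4 + (-7 + 38)*781 = 9/4 + 31*781 = 9/4 + 24211 = 96853/4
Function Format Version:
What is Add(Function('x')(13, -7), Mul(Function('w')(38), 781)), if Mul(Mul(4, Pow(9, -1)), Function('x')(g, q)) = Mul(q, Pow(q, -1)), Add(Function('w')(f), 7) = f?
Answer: Rational(96853, 4) ≈ 24213.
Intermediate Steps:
Function('w')(f) = Add(-7, f)
Function('x')(g, q) = Rational(9, 4) (Function('x')(g, q) = Mul(Rational(9, 4), Mul(q, Pow(q, -1))) = Mul(Rational(9, 4), 1) = Rational(9, 4))
Add(Function('x')(13, -7), Mul(Function('w')(38), 781)) = Add(Rational(9, 4), Mul(Add(-7, 38), 781)) = Add(Rational(9, 4), Mul(31, 781)) = Add(Rational(9, 4), 24211) = Rational(96853, 4)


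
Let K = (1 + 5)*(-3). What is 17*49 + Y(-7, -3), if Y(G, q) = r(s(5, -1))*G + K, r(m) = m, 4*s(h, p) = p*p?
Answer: 3253/4 ≈ 813.25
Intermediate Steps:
s(h, p) = p²/4 (s(h, p) = (p*p)/4 = p²/4)
K = -18 (K = 6*(-3) = -18)
Y(G, q) = -18 + G/4 (Y(G, q) = ((¼)*(-1)²)*G - 18 = ((¼)*1)*G - 18 = G/4 - 18 = -18 + G/4)
17*49 + Y(-7, -3) = 17*49 + (-18 + (¼)*(-7)) = 833 + (-18 - 7/4) = 833 - 79/4 = 3253/4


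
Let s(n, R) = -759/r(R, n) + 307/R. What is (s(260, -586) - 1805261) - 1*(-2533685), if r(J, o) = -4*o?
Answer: 221965424027/304720 ≈ 7.2842e+5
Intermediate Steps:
s(n, R) = 307/R + 759/(4*n) (s(n, R) = -759*(-1/(4*n)) + 307/R = -(-759)/(4*n) + 307/R = 759/(4*n) + 307/R = 307/R + 759/(4*n))
(s(260, -586) - 1805261) - 1*(-2533685) = ((307/(-586) + (759/4)/260) - 1805261) - 1*(-2533685) = ((307*(-1/586) + (759/4)*(1/260)) - 1805261) + 2533685 = ((-307/586 + 759/1040) - 1805261) + 2533685 = (62747/304720 - 1805261) + 2533685 = -550099069173/304720 + 2533685 = 221965424027/304720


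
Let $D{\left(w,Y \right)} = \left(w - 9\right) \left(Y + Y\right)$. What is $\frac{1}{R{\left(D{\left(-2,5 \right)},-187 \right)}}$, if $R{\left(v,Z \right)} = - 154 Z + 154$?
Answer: $\frac{1}{28952} \approx 3.454 \cdot 10^{-5}$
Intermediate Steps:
$D{\left(w,Y \right)} = 2 Y \left(-9 + w\right)$ ($D{\left(w,Y \right)} = \left(-9 + w\right) 2 Y = 2 Y \left(-9 + w\right)$)
$R{\left(v,Z \right)} = 154 - 154 Z$
$\frac{1}{R{\left(D{\left(-2,5 \right)},-187 \right)}} = \frac{1}{154 - -28798} = \frac{1}{154 + 28798} = \frac{1}{28952}$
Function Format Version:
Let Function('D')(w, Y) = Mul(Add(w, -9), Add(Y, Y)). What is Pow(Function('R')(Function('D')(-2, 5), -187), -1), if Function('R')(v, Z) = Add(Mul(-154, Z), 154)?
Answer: Rational(1, 28952) ≈ 3.4540e-5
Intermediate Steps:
Function('D')(w, Y) = Mul(2, Y, Add(-9, w)) (Function('D')(w, Y) = Mul(Add(-9, w), Mul(2, Y)) = Mul(2, Y, Add(-9, w)))
Function('R')(v, Z) = Add(154, Mul(-154, Z))
Pow(Function('R')(Function('D')(-2, 5), -187), -1) = Pow(Add(154, Mul(-154, -187)), -1) = Pow(Add(154, 28798), -1) = Pow(28952, -1) = Rational(1, 28952)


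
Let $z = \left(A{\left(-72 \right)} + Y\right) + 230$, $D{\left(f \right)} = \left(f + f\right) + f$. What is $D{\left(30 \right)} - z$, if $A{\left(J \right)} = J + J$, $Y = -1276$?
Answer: $1280$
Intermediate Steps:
$A{\left(J \right)} = 2 J$
$D{\left(f \right)} = 3 f$ ($D{\left(f \right)} = 2 f + f = 3 f$)
$z = -1190$ ($z = \left(2 \left(-72\right) - 1276\right) + 230 = \left(-144 - 1276\right) + 230 = -1420 + 230 = -1190$)
$D{\left(30 \right)} - z = 3 \cdot 30 - -1190 = 90 + 1190 = 1280$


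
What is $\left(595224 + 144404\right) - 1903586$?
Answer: $-1163958$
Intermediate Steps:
$\left(595224 + 144404\right) - 1903586 = 739628 - 1903586 = -1163958$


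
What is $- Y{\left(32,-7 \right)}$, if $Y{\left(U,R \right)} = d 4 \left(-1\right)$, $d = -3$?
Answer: $-12$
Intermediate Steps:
$Y{\left(U,R \right)} = 12$ ($Y{\left(U,R \right)} = \left(-3\right) 4 \left(-1\right) = \left(-12\right) \left(-1\right) = 12$)
$- Y{\left(32,-7 \right)} = \left(-1\right) 12 = -12$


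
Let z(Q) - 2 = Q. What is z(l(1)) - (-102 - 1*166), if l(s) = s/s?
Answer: 271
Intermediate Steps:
l(s) = 1
z(Q) = 2 + Q
z(l(1)) - (-102 - 1*166) = (2 + 1) - (-102 - 1*166) = 3 - (-102 - 166) = 3 - 1*(-268) = 3 + 268 = 271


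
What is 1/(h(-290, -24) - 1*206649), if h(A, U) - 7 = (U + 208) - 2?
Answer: -1/206460 ≈ -4.8436e-6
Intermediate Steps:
h(A, U) = 213 + U (h(A, U) = 7 + ((U + 208) - 2) = 7 + ((208 + U) - 2) = 7 + (206 + U) = 213 + U)
1/(h(-290, -24) - 1*206649) = 1/((213 - 24) - 1*206649) = 1/(189 - 206649) = 1/(-206460) = -1/206460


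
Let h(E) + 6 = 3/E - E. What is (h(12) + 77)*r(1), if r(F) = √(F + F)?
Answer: 237*√2/4 ≈ 83.792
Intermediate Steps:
h(E) = -6 - E + 3/E (h(E) = -6 + (3/E - E) = -6 + (-E + 3/E) = -6 - E + 3/E)
r(F) = √2*√F (r(F) = √(2*F) = √2*√F)
(h(12) + 77)*r(1) = ((-6 - 1*12 + 3/12) + 77)*(√2*√1) = ((-6 - 12 + 3*(1/12)) + 77)*(√2*1) = ((-6 - 12 + ¼) + 77)*√2 = (-71/4 + 77)*√2 = 237*√2/4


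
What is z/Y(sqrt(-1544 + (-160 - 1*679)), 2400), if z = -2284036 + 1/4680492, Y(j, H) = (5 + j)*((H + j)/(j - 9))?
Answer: -391835679308985283/421725041416272 - 2170153681819333*I*sqrt(2383)/421725041416272 ≈ -929.13 - 251.2*I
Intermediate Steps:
Y(j, H) = (5 + j)*(H + j)/(-9 + j) (Y(j, H) = (5 + j)*((H + j)/(-9 + j)) = (5 + j)*(H + j)/(-9 + j))
z = -10690412225711/4680492 (z = -2284036 + 1/4680492 = -10690412225711/4680492 ≈ -2.2840e+6)
z/Y(sqrt(-1544 + (-160 - 1*679)), 2400) = -10690412225711*(-9 + sqrt(-1544 + (-160 - 1*679)))/((sqrt(-1544 + (-160 - 1*679)))**2 + 5*2400 + 5*sqrt(-1544 + (-160 - 1*679)) + 2400*sqrt(-1544 + (-160 - 1*679)))/4680492 = -10690412225711*(-9 + sqrt(-1544 + (-160 - 679)))/((sqrt(-1544 + (-160 - 679)))**2 + 12000 + 5*sqrt(-1544 + (-160 - 679)) + 2400*sqrt(-1544 + (-160 - 679)))/4680492 = -10690412225711*(-9 + sqrt(-1544 - 839))/((sqrt(-1544 - 839))**2 + 12000 + 5*sqrt(-1544 - 839) + 2400*sqrt(-1544 - 839))/4680492 = -10690412225711*(-9 + sqrt(-2383))/((sqrt(-2383))**2 + 12000 + 5*sqrt(-2383) + 2400*sqrt(-2383))/4680492 = -10690412225711*(-9 + I*sqrt(2383))/((I*sqrt(2383))**2 + 12000 + 5*(I*sqrt(2383)) + 2400*(I*sqrt(2383)))/4680492 = -10690412225711*(-9 + I*sqrt(2383))/(-2383 + 12000 + 5*I*sqrt(2383) + 2400*I*sqrt(2383))/4680492 = -10690412225711*(-9 + I*sqrt(2383))/(9617 + 2405*I*sqrt(2383))/4680492 = -10690412225711*(-9 + I*sqrt(2383))/(4680492*(9617 + 2405*I*sqrt(2383)))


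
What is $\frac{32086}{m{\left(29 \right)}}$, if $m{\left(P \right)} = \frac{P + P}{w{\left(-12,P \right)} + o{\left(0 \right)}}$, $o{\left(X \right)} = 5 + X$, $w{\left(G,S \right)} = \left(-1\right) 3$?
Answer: $\frac{32086}{29} \approx 1106.4$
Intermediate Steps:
$w{\left(G,S \right)} = -3$
$m{\left(P \right)} = P$ ($m{\left(P \right)} = \frac{P + P}{-3 + \left(5 + 0\right)} = \frac{2 P}{-3 + 5} = \frac{2 P}{2} = 2 P \frac{1}{2} = P$)
$\frac{32086}{m{\left(29 \right)}} = \frac{32086}{29}$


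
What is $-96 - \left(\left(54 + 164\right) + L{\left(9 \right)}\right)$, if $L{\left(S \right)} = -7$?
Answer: $-307$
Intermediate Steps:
$-96 - \left(\left(54 + 164\right) + L{\left(9 \right)}\right) = -96 - \left(\left(54 + 164\right) - 7\right) = -96 - \left(218 - 7\right) = -96 - 211 = -307$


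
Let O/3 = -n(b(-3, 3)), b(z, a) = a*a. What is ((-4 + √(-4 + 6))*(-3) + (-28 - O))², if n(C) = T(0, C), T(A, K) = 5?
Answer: 19 + 6*√2 ≈ 27.485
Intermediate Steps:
b(z, a) = a²
n(C) = 5
O = -15 (O = 3*(-1*5) = 3*(-5) = -15)
((-4 + √(-4 + 6))*(-3) + (-28 - O))² = ((-4 + √(-4 + 6))*(-3) + (-28 - 1*(-15)))² = ((-4 + √2)*(-3) + (-28 + 15))² = ((12 - 3*√2) - 13)² = (-1 - 3*√2)²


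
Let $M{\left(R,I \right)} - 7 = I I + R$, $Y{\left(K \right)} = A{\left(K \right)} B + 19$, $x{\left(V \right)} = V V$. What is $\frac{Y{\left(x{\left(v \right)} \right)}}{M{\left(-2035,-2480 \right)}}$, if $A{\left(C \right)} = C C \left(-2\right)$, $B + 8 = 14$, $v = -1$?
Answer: $\frac{7}{6148372} \approx 1.1385 \cdot 10^{-6}$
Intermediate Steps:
$B = 6$ ($B = -8 + 14 = 6$)
$x{\left(V \right)} = V^{2}$
$A{\left(C \right)} = - 2 C^{2}$ ($A{\left(C \right)} = C^{2} \left(-2\right) = - 2 C^{2}$)
$Y{\left(K \right)} = 19 - 12 K^{2}$ ($Y{\left(K \right)} = - 2 K^{2} \cdot 6 + 19 = - 12 K^{2} + 19 = 19 - 12 K^{2}$)
$M{\left(R,I \right)} = 7 + R + I^{2}$ ($M{\left(R,I \right)} = 7 + \left(I I + R\right) = 7 + \left(I^{2} + R\right) = 7 + \left(R + I^{2}\right) = 7 + R + I^{2}$)
$\frac{Y{\left(x{\left(v \right)} \right)}}{M{\left(-2035,-2480 \right)}} = \frac{19 - 12 \left(\left(-1\right)^{2}\right)^{2}}{7 - 2035 + \left(-2480\right)^{2}} = \frac{19 - 12 \cdot 1^{2}}{7 - 2035 + 6150400} = \frac{19 - 12}{6148372} = \left(19 - 12\right) \frac{1}{6148372} = 7 \cdot \frac{1}{6148372} = \frac{7}{6148372}$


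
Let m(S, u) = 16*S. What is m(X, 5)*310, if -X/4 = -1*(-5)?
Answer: -99200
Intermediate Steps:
X = -20 (X = -(-4)*(-5) = -4*5 = -20)
m(X, 5)*310 = (16*(-20))*310 = -320*310 = -99200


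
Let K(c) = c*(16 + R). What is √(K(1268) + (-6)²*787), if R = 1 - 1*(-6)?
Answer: 2*√14374 ≈ 239.78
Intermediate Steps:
R = 7 (R = 1 + 6 = 7)
K(c) = 23*c (K(c) = c*(16 + 7) = c*23 = 23*c)
√(K(1268) + (-6)²*787) = √(23*1268 + (-6)²*787) = √(29164 + 36*787) = √(29164 + 28332) = √57496 = 2*√14374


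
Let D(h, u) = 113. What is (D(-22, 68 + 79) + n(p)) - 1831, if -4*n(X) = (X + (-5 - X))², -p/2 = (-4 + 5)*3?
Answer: -6897/4 ≈ -1724.3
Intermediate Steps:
p = -6 (p = -2*(-4 + 5)*3 = -2*3 = -6)
n(X) = -25/4 (n(X) = -(X + (-5 - X))²/4 = -¼*(-5)² = -¼*25 = -25/4)
(D(-22, 68 + 79) + n(p)) - 1831 = (113 - 25/4) - 1831 = 427/4 - 1831 = -6897/4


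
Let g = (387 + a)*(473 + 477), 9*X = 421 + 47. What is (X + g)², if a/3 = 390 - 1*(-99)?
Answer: 3102360867904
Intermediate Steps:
a = 1467 (a = 3*(390 - 1*(-99)) = 3*(390 + 99) = 3*489 = 1467)
X = 52 (X = (421 + 47)/9 = (⅑)*468 = 52)
g = 1761300 (g = (387 + 1467)*(473 + 477) = 1854*950 = 1761300)
(X + g)² = (52 + 1761300)² = 1761352² = 3102360867904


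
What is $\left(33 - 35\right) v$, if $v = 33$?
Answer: $-66$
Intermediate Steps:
$\left(33 - 35\right) v = \left(33 - 35\right) 33 = \left(-2\right) 33 = -66$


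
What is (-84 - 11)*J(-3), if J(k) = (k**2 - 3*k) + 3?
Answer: -1995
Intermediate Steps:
J(k) = 3 + k**2 - 3*k
(-84 - 11)*J(-3) = (-84 - 11)*(3 + (-3)**2 - 3*(-3)) = -95*(3 + 9 + 9) = -95*21 = -1995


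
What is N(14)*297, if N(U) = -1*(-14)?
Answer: 4158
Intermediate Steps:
N(U) = 14
N(14)*297 = 14*297 = 4158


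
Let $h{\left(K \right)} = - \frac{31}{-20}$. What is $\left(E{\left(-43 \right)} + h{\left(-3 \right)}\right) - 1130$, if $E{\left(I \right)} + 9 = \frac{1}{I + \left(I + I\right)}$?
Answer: $- \frac{2934641}{2580} \approx -1137.5$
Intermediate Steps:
$h{\left(K \right)} = \frac{31}{20}$ ($h{\left(K \right)} = \left(-31\right) \left(- \frac{1}{20}\right) = \frac{31}{20}$)
$E{\left(I \right)} = -9 + \frac{1}{3 I}$ ($E{\left(I \right)} = -9 + \frac{1}{I + \left(I + I\right)} = -9 + \frac{1}{I + 2 I} = -9 + \frac{1}{3 I}$)
$\left(E{\left(-43 \right)} + h{\left(-3 \right)}\right) - 1130 = \left(\left(-9 + \frac{1}{3 \left(-43\right)}\right) + \frac{31}{20}\right) - 1130 = \left(\left(-9 + \frac{1}{3} \left(- \frac{1}{43}\right)\right) + \frac{31}{20}\right) - 1130 = \left(\left(-9 - \frac{1}{129}\right) + \frac{31}{20}\right) - 1130 = \left(- \frac{1162}{129} + \frac{31}{20}\right) - 1130 = - \frac{19241}{2580} - 1130 = - \frac{2934641}{2580}$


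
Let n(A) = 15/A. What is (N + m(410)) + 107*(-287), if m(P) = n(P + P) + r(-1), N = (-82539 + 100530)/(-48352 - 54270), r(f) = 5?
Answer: -258375604145/8415004 ≈ -30704.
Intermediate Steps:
N = -17991/102622 (N = 17991/(-102622) = 17991*(-1/102622) = -17991/102622 ≈ -0.17531)
m(P) = 5 + 15/(2*P) (m(P) = 15/(P + P) + 5 = 15/((2*P)) + 5 = 15*(1/(2*P)) + 5 = 15/(2*P) + 5 = 5 + 15/(2*P))
(N + m(410)) + 107*(-287) = (-17991/102622 + (5 + (15/2)/410)) + 107*(-287) = (-17991/102622 + (5 + (15/2)*(1/410))) - 30709 = (-17991/102622 + (5 + 3/164)) - 30709 = (-17991/102622 + 823/164) - 30709 = 40753691/8415004 - 30709 = -258375604145/8415004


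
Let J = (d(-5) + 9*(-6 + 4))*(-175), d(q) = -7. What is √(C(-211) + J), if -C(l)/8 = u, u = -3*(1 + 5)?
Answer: √4519 ≈ 67.224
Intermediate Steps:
u = -18 (u = -3*6 = -18)
C(l) = 144 (C(l) = -8*(-18) = 144)
J = 4375 (J = (-7 + 9*(-6 + 4))*(-175) = (-7 + 9*(-2))*(-175) = (-7 - 18)*(-175) = -25*(-175) = 4375)
√(C(-211) + J) = √(144 + 4375) = √4519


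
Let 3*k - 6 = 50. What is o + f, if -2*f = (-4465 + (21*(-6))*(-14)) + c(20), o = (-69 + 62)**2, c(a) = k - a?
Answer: 8401/6 ≈ 1400.2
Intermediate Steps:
k = 56/3 (k = 2 + (1/3)*50 = 2 + 50/3 = 56/3 ≈ 18.667)
c(a) = 56/3 - a
o = 49 (o = (-7)**2 = 49)
f = 8107/6 (f = -((-4465 + (21*(-6))*(-14)) + (56/3 - 1*20))/2 = -((-4465 - 126*(-14)) + (56/3 - 20))/2 = -((-4465 + 1764) - 4/3)/2 = -(-2701 - 4/3)/2 = -1/2*(-8107/3) = 8107/6 ≈ 1351.2)
o + f = 49 + 8107/6 = 8401/6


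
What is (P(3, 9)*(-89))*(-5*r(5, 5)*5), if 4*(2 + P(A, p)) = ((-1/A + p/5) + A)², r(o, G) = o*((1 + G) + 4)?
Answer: 5983025/18 ≈ 3.3239e+5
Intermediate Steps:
r(o, G) = o*(5 + G)
P(A, p) = -2 + (A - 1/A + p/5)²/4 (P(A, p) = -2 + ((-1/A + p/5) + A)²/4 = -2 + (A - 1/A + p/5)²/4)
(P(3, 9)*(-89))*(-5*r(5, 5)*5) = ((-2 + (1/100)*(-5 + 5*3² + 3*9)²/3²)*(-89))*(-25*(5 + 5)*5) = ((-2 + (1/100)*(⅑)*(-5 + 5*9 + 27)²)*(-89))*(-25*10*5) = ((-2 + (1/100)*(⅑)*(-5 + 45 + 27)²)*(-89))*(-5*50*5) = ((-2 + (1/100)*(⅑)*67²)*(-89))*(-250*5) = ((-2 + (1/100)*(⅑)*4489)*(-89))*(-1250) = ((-2 + 4489/900)*(-89))*(-1250) = ((2689/900)*(-89))*(-1250) = -239321/900*(-1250) = 5983025/18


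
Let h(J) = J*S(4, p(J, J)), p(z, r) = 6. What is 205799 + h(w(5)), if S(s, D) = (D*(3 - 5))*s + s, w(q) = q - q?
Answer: 205799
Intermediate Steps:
w(q) = 0
S(s, D) = s - 2*D*s (S(s, D) = (D*(-2))*s + s = (-2*D)*s + s = -2*D*s + s = s - 2*D*s)
h(J) = -44*J (h(J) = J*(4*(1 - 2*6)) = J*(4*(1 - 12)) = J*(4*(-11)) = J*(-44) = -44*J)
205799 + h(w(5)) = 205799 - 44*0 = 205799 + 0 = 205799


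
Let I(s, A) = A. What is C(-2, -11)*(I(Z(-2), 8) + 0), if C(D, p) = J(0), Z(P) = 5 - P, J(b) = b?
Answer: 0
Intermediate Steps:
C(D, p) = 0
C(-2, -11)*(I(Z(-2), 8) + 0) = 0*(8 + 0) = 0*8 = 0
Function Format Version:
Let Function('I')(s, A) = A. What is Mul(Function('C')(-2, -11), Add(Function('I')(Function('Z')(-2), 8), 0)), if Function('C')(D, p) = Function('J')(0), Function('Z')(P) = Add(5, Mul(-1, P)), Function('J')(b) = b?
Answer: 0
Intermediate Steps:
Function('C')(D, p) = 0
Mul(Function('C')(-2, -11), Add(Function('I')(Function('Z')(-2), 8), 0)) = Mul(0, Add(8, 0)) = Mul(0, 8) = 0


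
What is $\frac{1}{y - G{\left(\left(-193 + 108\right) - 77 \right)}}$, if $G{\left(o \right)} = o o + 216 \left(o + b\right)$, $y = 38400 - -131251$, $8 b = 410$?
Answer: $\frac{1}{167329} \approx 5.9763 \cdot 10^{-6}$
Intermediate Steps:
$b = \frac{205}{4}$ ($b = \frac{1}{8} \cdot 410 = \frac{205}{4} \approx 51.25$)
$y = 169651$ ($y = 38400 + 131251 = 169651$)
$G{\left(o \right)} = 11070 + o^{2} + 216 o$ ($G{\left(o \right)} = o o + 216 \left(o + \frac{205}{4}\right) = o^{2} + 216 \left(\frac{205}{4} + o\right) = o^{2} + \left(11070 + 216 o\right) = 11070 + o^{2} + 216 o$)
$\frac{1}{y - G{\left(\left(-193 + 108\right) - 77 \right)}} = \frac{1}{169651 - \left(11070 + \left(\left(-193 + 108\right) - 77\right)^{2} + 216 \left(\left(-193 + 108\right) - 77\right)\right)} = \frac{1}{169651 - \left(11070 + \left(-85 - 77\right)^{2} + 216 \left(-85 - 77\right)\right)} = \frac{1}{169651 - \left(11070 + \left(-162\right)^{2} + 216 \left(-162\right)\right)} = \frac{1}{169651 - \left(11070 + 26244 - 34992\right)} = \frac{1}{169651 - 2322} = \frac{1}{167329}$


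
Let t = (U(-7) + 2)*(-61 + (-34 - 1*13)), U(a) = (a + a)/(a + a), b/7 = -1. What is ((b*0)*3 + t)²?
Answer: 104976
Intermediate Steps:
b = -7 (b = 7*(-1) = -7)
U(a) = 1 (U(a) = (2*a)/((2*a)) = (2*a)*(1/(2*a)) = 1)
t = -324 (t = (1 + 2)*(-61 + (-34 - 1*13)) = 3*(-61 + (-34 - 13)) = 3*(-61 - 47) = 3*(-108) = -324)
((b*0)*3 + t)² = (-7*0*3 - 324)² = (0*3 - 324)² = (0 - 324)² = (-324)² = 104976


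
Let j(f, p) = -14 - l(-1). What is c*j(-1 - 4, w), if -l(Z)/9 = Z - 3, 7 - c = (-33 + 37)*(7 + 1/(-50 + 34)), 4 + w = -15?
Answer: 2075/2 ≈ 1037.5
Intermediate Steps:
w = -19 (w = -4 - 15 = -19)
c = -83/4 (c = 7 - (-33 + 37)*(7 + 1/(-50 + 34)) = 7 - 4*(7 + 1/(-16)) = 7 - 4*(7 - 1/16) = 7 - 4*111/16 = 7 - 1*111/4 = 7 - 111/4 = -83/4 ≈ -20.750)
l(Z) = 27 - 9*Z (l(Z) = -9*(Z - 3) = -9*(-3 + Z) = 27 - 9*Z)
j(f, p) = -50 (j(f, p) = -14 - (27 - 9*(-1)) = -14 - (27 + 9) = -14 - 1*36 = -14 - 36 = -50)
c*j(-1 - 4, w) = -83/4*(-50) = 2075/2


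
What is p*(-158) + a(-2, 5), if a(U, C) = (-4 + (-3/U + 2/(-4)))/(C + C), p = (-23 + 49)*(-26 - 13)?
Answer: 1602117/10 ≈ 1.6021e+5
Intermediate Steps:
p = -1014 (p = 26*(-39) = -1014)
a(U, C) = (-9/2 - 3/U)/(2*C) (a(U, C) = (-4 + (-3/U + 2*(-1/4)))/((2*C)) = (-4 + (-3/U - 1/2))*(1/(2*C)) = (-4 + (-1/2 - 3/U))*(1/(2*C)) = (-9/2 - 3/U)*(1/(2*C)) = (-9/2 - 3/U)/(2*C))
p*(-158) + a(-2, 5) = -1014*(-158) + (3/4)*(-2 - 3*(-2))/(5*(-2)) = 160212 + (3/4)*(1/5)*(-1/2)*(-2 + 6) = 160212 + (3/4)*(1/5)*(-1/2)*4 = 160212 - 3/10 = 1602117/10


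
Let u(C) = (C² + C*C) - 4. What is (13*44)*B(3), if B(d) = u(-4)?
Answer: 16016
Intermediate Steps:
u(C) = -4 + 2*C² (u(C) = (C² + C²) - 4 = 2*C² - 4 = -4 + 2*C²)
B(d) = 28 (B(d) = -4 + 2*(-4)² = -4 + 2*16 = -4 + 32 = 28)
(13*44)*B(3) = (13*44)*28 = 572*28 = 16016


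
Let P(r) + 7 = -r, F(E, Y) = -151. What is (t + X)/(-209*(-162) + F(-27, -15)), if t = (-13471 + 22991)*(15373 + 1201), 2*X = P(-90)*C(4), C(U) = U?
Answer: 157784646/33707 ≈ 4681.1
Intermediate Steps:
P(r) = -7 - r
X = 166 (X = ((-7 - 1*(-90))*4)/2 = ((-7 + 90)*4)/2 = (83*4)/2 = (½)*332 = 166)
t = 157784480 (t = 9520*16574 = 157784480)
(t + X)/(-209*(-162) + F(-27, -15)) = (157784480 + 166)/(-209*(-162) - 151) = 157784646/(33858 - 151) = 157784646/33707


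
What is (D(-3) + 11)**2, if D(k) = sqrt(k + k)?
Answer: (11 + I*sqrt(6))**2 ≈ 115.0 + 53.889*I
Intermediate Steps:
D(k) = sqrt(2)*sqrt(k) (D(k) = sqrt(2*k) = sqrt(2)*sqrt(k))
(D(-3) + 11)**2 = (sqrt(2)*sqrt(-3) + 11)**2 = (sqrt(2)*(I*sqrt(3)) + 11)**2 = (I*sqrt(6) + 11)**2 = (11 + I*sqrt(6))**2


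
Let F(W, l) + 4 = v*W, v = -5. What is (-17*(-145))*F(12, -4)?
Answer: -157760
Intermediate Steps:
F(W, l) = -4 - 5*W
(-17*(-145))*F(12, -4) = (-17*(-145))*(-4 - 5*12) = 2465*(-4 - 60) = 2465*(-64) = -157760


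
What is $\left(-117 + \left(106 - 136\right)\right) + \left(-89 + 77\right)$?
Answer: $-159$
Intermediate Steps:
$\left(-117 + \left(106 - 136\right)\right) + \left(-89 + 77\right) = \left(-117 + \left(106 - 136\right)\right) - 12 = \left(-117 - 30\right) - 12 = -147 - 12 = -159$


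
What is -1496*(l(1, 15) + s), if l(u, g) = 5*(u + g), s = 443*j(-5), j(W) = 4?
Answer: -2770592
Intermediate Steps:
s = 1772 (s = 443*4 = 1772)
l(u, g) = 5*g + 5*u (l(u, g) = 5*(g + u) = 5*g + 5*u)
-1496*(l(1, 15) + s) = -1496*((5*15 + 5*1) + 1772) = -1496*((75 + 5) + 1772) = -1496*(80 + 1772) = -1496*1852 = -2770592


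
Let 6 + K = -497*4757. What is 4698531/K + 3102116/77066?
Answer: 3486017115607/91101067255 ≈ 38.265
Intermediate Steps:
K = -2364235 (K = -6 - 497*4757 = -6 - 2364229 = -2364235)
4698531/K + 3102116/77066 = 4698531/(-2364235) + 3102116/77066 = 4698531*(-1/2364235) + 3102116*(1/77066) = -4698531/2364235 + 1551058/38533 = 3486017115607/91101067255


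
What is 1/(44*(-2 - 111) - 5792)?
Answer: -1/10764 ≈ -9.2902e-5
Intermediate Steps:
1/(44*(-2 - 111) - 5792) = 1/(44*(-113) - 5792) = 1/(-4972 - 5792) = 1/(-10764) = -1/10764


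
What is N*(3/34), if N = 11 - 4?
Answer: 21/34 ≈ 0.61765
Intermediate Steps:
N = 7
N*(3/34) = 7*(3/34) = 21/34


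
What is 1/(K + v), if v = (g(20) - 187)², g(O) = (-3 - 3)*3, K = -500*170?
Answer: -1/42975 ≈ -2.3269e-5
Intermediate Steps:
K = -85000
g(O) = -18 (g(O) = -6*3 = -18)
v = 42025 (v = (-18 - 187)² = (-205)² = 42025)
1/(K + v) = 1/(-85000 + 42025) = 1/(-42975) = -1/42975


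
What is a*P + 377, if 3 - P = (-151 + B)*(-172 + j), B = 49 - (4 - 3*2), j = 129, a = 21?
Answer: -89860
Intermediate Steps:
B = 51 (B = 49 - (4 - 6) = 49 - 1*(-2) = 49 + 2 = 51)
P = -4297 (P = 3 - (-151 + 51)*(-172 + 129) = 3 - (-100)*(-43) = 3 - 1*4300 = 3 - 4300 = -4297)
a*P + 377 = 21*(-4297) + 377 = -90237 + 377 = -89860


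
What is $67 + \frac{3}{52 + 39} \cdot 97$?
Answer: $\frac{6388}{91} \approx 70.198$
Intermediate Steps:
$67 + \frac{3}{52 + 39} \cdot 97 = 67 + \frac{3}{91} \cdot 97 = 67 + \frac{291}{91} = \frac{6388}{91}$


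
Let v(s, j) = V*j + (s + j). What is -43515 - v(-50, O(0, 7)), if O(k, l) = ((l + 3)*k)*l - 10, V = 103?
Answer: -42425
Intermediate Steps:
O(k, l) = -10 + k*l*(3 + l) (O(k, l) = ((3 + l)*k)*l - 10 = (k*(3 + l))*l - 10 = k*l*(3 + l) - 10 = -10 + k*l*(3 + l))
v(s, j) = s + 104*j (v(s, j) = 103*j + (s + j) = 103*j + (j + s) = s + 104*j)
-43515 - v(-50, O(0, 7)) = -43515 - (-50 + 104*(-10 + 0*7**2 + 3*0*7)) = -43515 - (-50 + 104*(-10 + 0*49 + 0)) = -43515 - (-50 + 104*(-10 + 0 + 0)) = -43515 - (-50 + 104*(-10)) = -43515 - (-50 - 1040) = -43515 - 1*(-1090) = -43515 + 1090 = -42425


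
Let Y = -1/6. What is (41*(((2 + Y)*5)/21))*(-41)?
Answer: -92455/126 ≈ -733.77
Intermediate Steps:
Y = -1/6 (Y = -1*1/6 = -1/6 ≈ -0.16667)
(41*(((2 + Y)*5)/21))*(-41) = (41*(((2 - 1/6)*5)/21))*(-41) = (41*(((11/6)*5)*(1/21)))*(-41) = (41*((55/6)*(1/21)))*(-41) = (41*(55/126))*(-41) = (2255/126)*(-41) = -92455/126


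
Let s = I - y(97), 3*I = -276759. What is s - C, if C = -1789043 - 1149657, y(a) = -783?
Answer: 2847230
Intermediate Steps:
I = -92253 (I = (1/3)*(-276759) = -92253)
C = -2938700
s = -91470 (s = -92253 - 1*(-783) = -92253 + 783 = -91470)
s - C = -91470 - 1*(-2938700) = -91470 + 2938700 = 2847230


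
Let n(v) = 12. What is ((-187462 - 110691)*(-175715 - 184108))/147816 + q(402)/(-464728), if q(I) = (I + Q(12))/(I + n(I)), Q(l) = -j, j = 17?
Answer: 26061661690533139/35908349616 ≈ 7.2578e+5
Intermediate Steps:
Q(l) = -17 (Q(l) = -1*17 = -17)
q(I) = (-17 + I)/(12 + I) (q(I) = (I - 17)/(I + 12) = (-17 + I)/(12 + I))
((-187462 - 110691)*(-175715 - 184108))/147816 + q(402)/(-464728) = ((-187462 - 110691)*(-175715 - 184108))/147816 + ((-17 + 402)/(12 + 402))/(-464728) = -298153*(-359823)*(1/147816) + (385/414)*(-1/464728) = 107282306919*(1/147816) + ((1/414)*385)*(-1/464728) = 35760768973/49272 + (385/414)*(-1/464728) = 35760768973/49272 - 35/17490672 = 26061661690533139/35908349616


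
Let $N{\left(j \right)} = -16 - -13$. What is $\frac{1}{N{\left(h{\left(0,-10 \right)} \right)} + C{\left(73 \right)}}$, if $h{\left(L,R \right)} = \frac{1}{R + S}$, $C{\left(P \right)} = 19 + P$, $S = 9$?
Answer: $\frac{1}{89} \approx 0.011236$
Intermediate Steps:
$h{\left(L,R \right)} = \frac{1}{9 + R}$ ($h{\left(L,R \right)} = \frac{1}{R + 9} = \frac{1}{9 + R}$)
$N{\left(j \right)} = -3$ ($N{\left(j \right)} = -16 + 13 = -3$)
$\frac{1}{N{\left(h{\left(0,-10 \right)} \right)} + C{\left(73 \right)}} = \frac{1}{-3 + \left(19 + 73\right)} = \frac{1}{-3 + 92} = \frac{1}{89}$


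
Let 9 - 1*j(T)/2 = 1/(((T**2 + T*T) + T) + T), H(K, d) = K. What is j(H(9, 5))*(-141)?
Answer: -76093/30 ≈ -2536.4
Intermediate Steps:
j(T) = 18 - 2/(2*T + 2*T**2) (j(T) = 18 - 2/(((T**2 + T*T) + T) + T) = 18 - 2/(((T**2 + T**2) + T) + T) = 18 - 2/((2*T**2 + T) + T) = 18 - 2/((T + 2*T**2) + T) = 18 - 2/(2*T + 2*T**2))
j(H(9, 5))*(-141) = ((-1 + 18*9 + 18*9**2)/(9*(1 + 9)))*(-141) = ((1/9)*(-1 + 162 + 18*81)/10)*(-141) = ((1/9)*(1/10)*(-1 + 162 + 1458))*(-141) = ((1/9)*(1/10)*1619)*(-141) = (1619/90)*(-141) = -76093/30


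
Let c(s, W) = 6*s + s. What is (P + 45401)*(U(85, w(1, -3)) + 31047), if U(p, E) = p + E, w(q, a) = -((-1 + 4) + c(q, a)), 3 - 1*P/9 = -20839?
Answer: 7250772438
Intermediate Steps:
P = 187578 (P = 27 - 9*(-20839) = 27 + 187551 = 187578)
c(s, W) = 7*s
w(q, a) = -3 - 7*q (w(q, a) = -((-1 + 4) + 7*q) = -(3 + 7*q) = -3 - 7*q)
U(p, E) = E + p
(P + 45401)*(U(85, w(1, -3)) + 31047) = (187578 + 45401)*(((-3 - 7*1) + 85) + 31047) = 232979*(((-3 - 7) + 85) + 31047) = 232979*((-10 + 85) + 31047) = 232979*(75 + 31047) = 232979*31122 = 7250772438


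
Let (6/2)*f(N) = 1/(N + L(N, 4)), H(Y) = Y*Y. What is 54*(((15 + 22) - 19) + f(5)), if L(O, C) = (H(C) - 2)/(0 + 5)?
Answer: 12666/13 ≈ 974.31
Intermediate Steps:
H(Y) = Y²
L(O, C) = -⅖ + C²/5 (L(O, C) = (C² - 2)/(0 + 5) = (-2 + C²)/5 = (-2 + C²)*(⅕) = -⅖ + C²/5)
f(N) = 1/(3*(14/5 + N)) (f(N) = 1/(3*(N + (-⅖ + (⅕)*4²))) = 1/(3*(N + (-⅖ + (⅕)*16))) = 1/(3*(N + (-⅖ + 16/5))) = 1/(3*(N + 14/5)) = 1/(3*(14/5 + N)))
54*(((15 + 22) - 19) + f(5)) = 54*(((15 + 22) - 19) + 5/(3*(14 + 5*5))) = 54*((37 - 19) + 5/(3*(14 + 25))) = 54*(18 + (5/3)/39) = 54*(18 + (5/3)*(1/39)) = 54*(18 + 5/117) = 54*(2111/117) = 12666/13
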